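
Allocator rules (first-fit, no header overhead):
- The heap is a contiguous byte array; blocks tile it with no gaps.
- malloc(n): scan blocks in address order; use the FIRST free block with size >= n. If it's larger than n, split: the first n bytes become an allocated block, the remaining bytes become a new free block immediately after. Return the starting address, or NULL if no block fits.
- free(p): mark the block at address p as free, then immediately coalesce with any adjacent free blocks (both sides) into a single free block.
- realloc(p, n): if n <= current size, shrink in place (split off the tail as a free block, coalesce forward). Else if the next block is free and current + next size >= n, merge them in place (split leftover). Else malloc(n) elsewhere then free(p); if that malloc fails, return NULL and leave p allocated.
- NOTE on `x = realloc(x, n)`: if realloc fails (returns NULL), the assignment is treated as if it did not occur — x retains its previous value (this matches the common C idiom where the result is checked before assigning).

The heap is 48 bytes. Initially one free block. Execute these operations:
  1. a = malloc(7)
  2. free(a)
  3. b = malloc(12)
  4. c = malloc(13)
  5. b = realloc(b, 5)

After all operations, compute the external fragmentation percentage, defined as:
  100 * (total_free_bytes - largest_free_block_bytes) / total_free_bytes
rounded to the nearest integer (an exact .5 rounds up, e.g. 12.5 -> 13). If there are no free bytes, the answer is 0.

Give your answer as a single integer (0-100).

Answer: 23

Derivation:
Op 1: a = malloc(7) -> a = 0; heap: [0-6 ALLOC][7-47 FREE]
Op 2: free(a) -> (freed a); heap: [0-47 FREE]
Op 3: b = malloc(12) -> b = 0; heap: [0-11 ALLOC][12-47 FREE]
Op 4: c = malloc(13) -> c = 12; heap: [0-11 ALLOC][12-24 ALLOC][25-47 FREE]
Op 5: b = realloc(b, 5) -> b = 0; heap: [0-4 ALLOC][5-11 FREE][12-24 ALLOC][25-47 FREE]
Free blocks: [7 23] total_free=30 largest=23 -> 100*(30-23)/30 = 700/30 ≈ 23.333 -> rounds to 23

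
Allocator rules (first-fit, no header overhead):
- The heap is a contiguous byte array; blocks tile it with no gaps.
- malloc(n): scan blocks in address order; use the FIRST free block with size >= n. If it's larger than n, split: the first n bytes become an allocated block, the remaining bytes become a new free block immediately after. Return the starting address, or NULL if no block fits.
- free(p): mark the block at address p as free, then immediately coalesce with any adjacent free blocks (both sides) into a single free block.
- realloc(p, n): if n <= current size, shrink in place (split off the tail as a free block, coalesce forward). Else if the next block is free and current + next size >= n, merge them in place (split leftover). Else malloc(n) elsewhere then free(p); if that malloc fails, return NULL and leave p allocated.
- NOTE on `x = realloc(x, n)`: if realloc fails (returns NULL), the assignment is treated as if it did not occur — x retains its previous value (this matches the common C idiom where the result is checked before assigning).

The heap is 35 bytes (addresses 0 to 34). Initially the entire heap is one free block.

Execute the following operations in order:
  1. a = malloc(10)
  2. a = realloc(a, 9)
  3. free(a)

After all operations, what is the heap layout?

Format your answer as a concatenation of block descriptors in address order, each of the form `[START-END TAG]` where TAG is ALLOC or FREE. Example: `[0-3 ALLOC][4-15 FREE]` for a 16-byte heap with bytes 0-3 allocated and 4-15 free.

Op 1: a = malloc(10) -> a = 0; heap: [0-9 ALLOC][10-34 FREE]
Op 2: a = realloc(a, 9) -> a = 0; heap: [0-8 ALLOC][9-34 FREE]
Op 3: free(a) -> (freed a); heap: [0-34 FREE]

Answer: [0-34 FREE]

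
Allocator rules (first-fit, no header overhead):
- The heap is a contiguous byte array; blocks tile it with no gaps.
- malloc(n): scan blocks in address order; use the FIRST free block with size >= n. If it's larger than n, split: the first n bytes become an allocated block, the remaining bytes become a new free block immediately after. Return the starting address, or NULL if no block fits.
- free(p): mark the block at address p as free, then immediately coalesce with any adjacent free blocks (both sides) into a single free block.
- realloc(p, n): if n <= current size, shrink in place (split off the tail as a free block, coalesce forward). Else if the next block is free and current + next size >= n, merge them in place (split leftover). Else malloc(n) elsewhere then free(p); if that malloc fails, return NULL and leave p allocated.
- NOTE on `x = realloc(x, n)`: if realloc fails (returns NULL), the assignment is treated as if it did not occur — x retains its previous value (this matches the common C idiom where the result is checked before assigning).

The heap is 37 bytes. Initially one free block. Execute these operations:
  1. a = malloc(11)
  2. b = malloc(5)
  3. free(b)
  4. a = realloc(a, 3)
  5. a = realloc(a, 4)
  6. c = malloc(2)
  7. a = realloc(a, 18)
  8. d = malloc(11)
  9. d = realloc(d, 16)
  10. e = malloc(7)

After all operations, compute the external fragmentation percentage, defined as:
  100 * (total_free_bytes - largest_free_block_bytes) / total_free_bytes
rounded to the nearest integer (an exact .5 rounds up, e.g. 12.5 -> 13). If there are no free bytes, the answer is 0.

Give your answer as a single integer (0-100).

Op 1: a = malloc(11) -> a = 0; heap: [0-10 ALLOC][11-36 FREE]
Op 2: b = malloc(5) -> b = 11; heap: [0-10 ALLOC][11-15 ALLOC][16-36 FREE]
Op 3: free(b) -> (freed b); heap: [0-10 ALLOC][11-36 FREE]
Op 4: a = realloc(a, 3) -> a = 0; heap: [0-2 ALLOC][3-36 FREE]
Op 5: a = realloc(a, 4) -> a = 0; heap: [0-3 ALLOC][4-36 FREE]
Op 6: c = malloc(2) -> c = 4; heap: [0-3 ALLOC][4-5 ALLOC][6-36 FREE]
Op 7: a = realloc(a, 18) -> a = 6; heap: [0-3 FREE][4-5 ALLOC][6-23 ALLOC][24-36 FREE]
Op 8: d = malloc(11) -> d = 24; heap: [0-3 FREE][4-5 ALLOC][6-23 ALLOC][24-34 ALLOC][35-36 FREE]
Op 9: d = realloc(d, 16) -> NULL (d unchanged); heap: [0-3 FREE][4-5 ALLOC][6-23 ALLOC][24-34 ALLOC][35-36 FREE]
Op 10: e = malloc(7) -> e = NULL; heap: [0-3 FREE][4-5 ALLOC][6-23 ALLOC][24-34 ALLOC][35-36 FREE]
Free blocks: [4 2] total_free=6 largest=4 -> 100*(6-4)/6 = 200/6 ≈ 33.333 -> rounds to 33

Answer: 33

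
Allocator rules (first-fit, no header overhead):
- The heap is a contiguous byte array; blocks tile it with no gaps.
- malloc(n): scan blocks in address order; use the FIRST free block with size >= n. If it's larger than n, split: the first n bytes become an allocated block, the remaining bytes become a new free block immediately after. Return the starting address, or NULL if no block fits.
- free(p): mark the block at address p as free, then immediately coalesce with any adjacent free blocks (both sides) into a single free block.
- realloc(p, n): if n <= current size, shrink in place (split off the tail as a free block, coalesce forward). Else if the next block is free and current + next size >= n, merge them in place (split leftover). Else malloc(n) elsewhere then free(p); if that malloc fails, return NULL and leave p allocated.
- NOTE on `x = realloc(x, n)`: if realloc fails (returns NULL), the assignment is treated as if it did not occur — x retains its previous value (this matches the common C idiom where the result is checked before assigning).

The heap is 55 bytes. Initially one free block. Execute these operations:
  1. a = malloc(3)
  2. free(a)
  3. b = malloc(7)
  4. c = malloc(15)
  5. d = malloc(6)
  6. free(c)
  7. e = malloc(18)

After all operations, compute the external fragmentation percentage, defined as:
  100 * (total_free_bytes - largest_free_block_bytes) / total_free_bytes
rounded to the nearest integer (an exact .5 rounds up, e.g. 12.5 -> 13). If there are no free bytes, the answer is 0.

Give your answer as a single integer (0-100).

Answer: 38

Derivation:
Op 1: a = malloc(3) -> a = 0; heap: [0-2 ALLOC][3-54 FREE]
Op 2: free(a) -> (freed a); heap: [0-54 FREE]
Op 3: b = malloc(7) -> b = 0; heap: [0-6 ALLOC][7-54 FREE]
Op 4: c = malloc(15) -> c = 7; heap: [0-6 ALLOC][7-21 ALLOC][22-54 FREE]
Op 5: d = malloc(6) -> d = 22; heap: [0-6 ALLOC][7-21 ALLOC][22-27 ALLOC][28-54 FREE]
Op 6: free(c) -> (freed c); heap: [0-6 ALLOC][7-21 FREE][22-27 ALLOC][28-54 FREE]
Op 7: e = malloc(18) -> e = 28; heap: [0-6 ALLOC][7-21 FREE][22-27 ALLOC][28-45 ALLOC][46-54 FREE]
Free blocks: [15 9] total_free=24 largest=15 -> 100*(24-15)/24 = 900/24 = 37.5 -> rounds to 38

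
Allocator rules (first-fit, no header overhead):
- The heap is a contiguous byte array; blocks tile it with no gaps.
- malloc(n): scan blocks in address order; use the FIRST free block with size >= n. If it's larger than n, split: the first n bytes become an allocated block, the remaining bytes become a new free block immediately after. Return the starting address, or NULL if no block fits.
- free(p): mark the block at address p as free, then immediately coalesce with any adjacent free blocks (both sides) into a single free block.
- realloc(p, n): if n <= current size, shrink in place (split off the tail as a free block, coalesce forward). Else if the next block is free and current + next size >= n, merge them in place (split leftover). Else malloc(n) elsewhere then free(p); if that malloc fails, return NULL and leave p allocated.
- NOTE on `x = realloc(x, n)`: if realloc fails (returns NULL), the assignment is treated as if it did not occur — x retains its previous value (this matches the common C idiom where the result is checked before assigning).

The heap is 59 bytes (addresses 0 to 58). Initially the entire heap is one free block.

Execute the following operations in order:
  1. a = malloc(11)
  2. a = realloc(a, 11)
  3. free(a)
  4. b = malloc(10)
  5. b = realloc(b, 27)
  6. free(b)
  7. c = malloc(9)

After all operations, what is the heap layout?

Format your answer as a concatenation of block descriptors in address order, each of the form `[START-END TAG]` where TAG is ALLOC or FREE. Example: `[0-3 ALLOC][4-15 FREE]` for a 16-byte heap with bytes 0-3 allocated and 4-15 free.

Op 1: a = malloc(11) -> a = 0; heap: [0-10 ALLOC][11-58 FREE]
Op 2: a = realloc(a, 11) -> a = 0; heap: [0-10 ALLOC][11-58 FREE]
Op 3: free(a) -> (freed a); heap: [0-58 FREE]
Op 4: b = malloc(10) -> b = 0; heap: [0-9 ALLOC][10-58 FREE]
Op 5: b = realloc(b, 27) -> b = 0; heap: [0-26 ALLOC][27-58 FREE]
Op 6: free(b) -> (freed b); heap: [0-58 FREE]
Op 7: c = malloc(9) -> c = 0; heap: [0-8 ALLOC][9-58 FREE]

Answer: [0-8 ALLOC][9-58 FREE]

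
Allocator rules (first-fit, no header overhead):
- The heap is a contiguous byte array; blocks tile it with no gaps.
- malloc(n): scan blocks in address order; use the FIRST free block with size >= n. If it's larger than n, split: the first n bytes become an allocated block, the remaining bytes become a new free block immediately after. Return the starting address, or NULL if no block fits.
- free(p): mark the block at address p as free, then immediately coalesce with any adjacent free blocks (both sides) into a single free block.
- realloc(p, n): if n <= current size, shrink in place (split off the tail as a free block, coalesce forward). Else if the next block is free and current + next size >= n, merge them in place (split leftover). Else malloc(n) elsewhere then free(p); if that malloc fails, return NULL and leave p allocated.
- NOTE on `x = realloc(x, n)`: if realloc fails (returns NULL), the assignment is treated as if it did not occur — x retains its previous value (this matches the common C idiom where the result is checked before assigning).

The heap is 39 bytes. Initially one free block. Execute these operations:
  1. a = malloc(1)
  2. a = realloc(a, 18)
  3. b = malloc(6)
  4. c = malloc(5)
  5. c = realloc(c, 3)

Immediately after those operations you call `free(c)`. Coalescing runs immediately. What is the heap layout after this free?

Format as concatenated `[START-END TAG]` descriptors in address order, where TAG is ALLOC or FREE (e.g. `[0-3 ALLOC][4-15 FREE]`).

Answer: [0-17 ALLOC][18-23 ALLOC][24-38 FREE]

Derivation:
Op 1: a = malloc(1) -> a = 0; heap: [0-0 ALLOC][1-38 FREE]
Op 2: a = realloc(a, 18) -> a = 0; heap: [0-17 ALLOC][18-38 FREE]
Op 3: b = malloc(6) -> b = 18; heap: [0-17 ALLOC][18-23 ALLOC][24-38 FREE]
Op 4: c = malloc(5) -> c = 24; heap: [0-17 ALLOC][18-23 ALLOC][24-28 ALLOC][29-38 FREE]
Op 5: c = realloc(c, 3) -> c = 24; heap: [0-17 ALLOC][18-23 ALLOC][24-26 ALLOC][27-38 FREE]
free(c): c = 24 -> block [24-26 ALLOC]; mark free, coalesce with adjacent free neighbors -> [0-17 ALLOC][18-23 ALLOC][24-38 FREE]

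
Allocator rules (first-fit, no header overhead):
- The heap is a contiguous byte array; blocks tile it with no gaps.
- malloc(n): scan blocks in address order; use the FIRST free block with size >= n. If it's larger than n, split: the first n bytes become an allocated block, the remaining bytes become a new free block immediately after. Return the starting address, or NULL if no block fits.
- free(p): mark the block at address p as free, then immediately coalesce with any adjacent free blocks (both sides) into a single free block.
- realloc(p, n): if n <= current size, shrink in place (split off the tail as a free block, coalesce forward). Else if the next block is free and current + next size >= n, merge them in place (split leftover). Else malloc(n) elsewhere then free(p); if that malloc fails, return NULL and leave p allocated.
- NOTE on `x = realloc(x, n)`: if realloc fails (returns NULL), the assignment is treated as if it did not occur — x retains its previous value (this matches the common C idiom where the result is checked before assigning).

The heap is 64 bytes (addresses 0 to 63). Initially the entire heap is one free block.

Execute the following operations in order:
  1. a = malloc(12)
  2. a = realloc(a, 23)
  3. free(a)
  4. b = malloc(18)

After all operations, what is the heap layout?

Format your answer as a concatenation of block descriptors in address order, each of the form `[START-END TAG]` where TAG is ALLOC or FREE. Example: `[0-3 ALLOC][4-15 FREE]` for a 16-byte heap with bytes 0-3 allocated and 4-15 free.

Answer: [0-17 ALLOC][18-63 FREE]

Derivation:
Op 1: a = malloc(12) -> a = 0; heap: [0-11 ALLOC][12-63 FREE]
Op 2: a = realloc(a, 23) -> a = 0; heap: [0-22 ALLOC][23-63 FREE]
Op 3: free(a) -> (freed a); heap: [0-63 FREE]
Op 4: b = malloc(18) -> b = 0; heap: [0-17 ALLOC][18-63 FREE]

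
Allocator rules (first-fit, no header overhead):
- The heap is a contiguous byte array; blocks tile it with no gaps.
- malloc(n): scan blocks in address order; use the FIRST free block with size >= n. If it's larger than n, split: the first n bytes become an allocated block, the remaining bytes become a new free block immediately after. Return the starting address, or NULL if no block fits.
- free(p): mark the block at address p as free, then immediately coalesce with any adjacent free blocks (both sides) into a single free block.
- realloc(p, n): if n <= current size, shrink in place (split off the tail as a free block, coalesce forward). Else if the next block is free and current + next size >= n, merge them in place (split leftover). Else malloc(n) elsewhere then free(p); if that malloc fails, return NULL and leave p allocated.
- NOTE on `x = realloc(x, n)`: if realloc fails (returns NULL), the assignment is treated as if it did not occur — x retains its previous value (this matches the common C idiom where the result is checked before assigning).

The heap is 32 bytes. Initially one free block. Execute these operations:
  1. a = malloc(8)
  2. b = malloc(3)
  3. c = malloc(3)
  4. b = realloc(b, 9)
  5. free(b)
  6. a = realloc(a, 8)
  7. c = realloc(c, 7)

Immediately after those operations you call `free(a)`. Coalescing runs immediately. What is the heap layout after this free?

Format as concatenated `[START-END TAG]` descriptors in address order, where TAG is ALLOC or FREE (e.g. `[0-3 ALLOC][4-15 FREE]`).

Answer: [0-10 FREE][11-17 ALLOC][18-31 FREE]

Derivation:
Op 1: a = malloc(8) -> a = 0; heap: [0-7 ALLOC][8-31 FREE]
Op 2: b = malloc(3) -> b = 8; heap: [0-7 ALLOC][8-10 ALLOC][11-31 FREE]
Op 3: c = malloc(3) -> c = 11; heap: [0-7 ALLOC][8-10 ALLOC][11-13 ALLOC][14-31 FREE]
Op 4: b = realloc(b, 9) -> b = 14; heap: [0-7 ALLOC][8-10 FREE][11-13 ALLOC][14-22 ALLOC][23-31 FREE]
Op 5: free(b) -> (freed b); heap: [0-7 ALLOC][8-10 FREE][11-13 ALLOC][14-31 FREE]
Op 6: a = realloc(a, 8) -> a = 0; heap: [0-7 ALLOC][8-10 FREE][11-13 ALLOC][14-31 FREE]
Op 7: c = realloc(c, 7) -> c = 11; heap: [0-7 ALLOC][8-10 FREE][11-17 ALLOC][18-31 FREE]
free(a): a = 0 -> block [0-7 ALLOC]; mark free, coalesce with adjacent free neighbors -> [0-10 FREE][11-17 ALLOC][18-31 FREE]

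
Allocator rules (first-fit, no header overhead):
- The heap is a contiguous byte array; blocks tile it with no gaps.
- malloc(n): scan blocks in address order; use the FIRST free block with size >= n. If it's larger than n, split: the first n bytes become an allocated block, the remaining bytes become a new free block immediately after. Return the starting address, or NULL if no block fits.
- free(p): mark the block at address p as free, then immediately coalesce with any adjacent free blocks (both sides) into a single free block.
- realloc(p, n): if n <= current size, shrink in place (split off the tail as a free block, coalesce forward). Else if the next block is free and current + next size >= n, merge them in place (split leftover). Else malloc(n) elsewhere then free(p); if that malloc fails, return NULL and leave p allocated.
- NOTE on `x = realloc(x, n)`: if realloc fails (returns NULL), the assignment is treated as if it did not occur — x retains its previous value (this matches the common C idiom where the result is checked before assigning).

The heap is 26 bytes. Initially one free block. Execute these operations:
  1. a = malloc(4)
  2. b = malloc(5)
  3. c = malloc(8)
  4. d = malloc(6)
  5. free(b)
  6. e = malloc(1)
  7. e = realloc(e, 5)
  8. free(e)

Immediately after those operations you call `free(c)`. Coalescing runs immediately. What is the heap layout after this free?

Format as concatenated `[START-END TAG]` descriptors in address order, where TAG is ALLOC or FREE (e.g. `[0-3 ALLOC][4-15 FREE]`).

Answer: [0-3 ALLOC][4-16 FREE][17-22 ALLOC][23-25 FREE]

Derivation:
Op 1: a = malloc(4) -> a = 0; heap: [0-3 ALLOC][4-25 FREE]
Op 2: b = malloc(5) -> b = 4; heap: [0-3 ALLOC][4-8 ALLOC][9-25 FREE]
Op 3: c = malloc(8) -> c = 9; heap: [0-3 ALLOC][4-8 ALLOC][9-16 ALLOC][17-25 FREE]
Op 4: d = malloc(6) -> d = 17; heap: [0-3 ALLOC][4-8 ALLOC][9-16 ALLOC][17-22 ALLOC][23-25 FREE]
Op 5: free(b) -> (freed b); heap: [0-3 ALLOC][4-8 FREE][9-16 ALLOC][17-22 ALLOC][23-25 FREE]
Op 6: e = malloc(1) -> e = 4; heap: [0-3 ALLOC][4-4 ALLOC][5-8 FREE][9-16 ALLOC][17-22 ALLOC][23-25 FREE]
Op 7: e = realloc(e, 5) -> e = 4; heap: [0-3 ALLOC][4-8 ALLOC][9-16 ALLOC][17-22 ALLOC][23-25 FREE]
Op 8: free(e) -> (freed e); heap: [0-3 ALLOC][4-8 FREE][9-16 ALLOC][17-22 ALLOC][23-25 FREE]
free(c): c = 9 -> block [9-16 ALLOC]; mark free, coalesce with adjacent free neighbors -> [0-3 ALLOC][4-16 FREE][17-22 ALLOC][23-25 FREE]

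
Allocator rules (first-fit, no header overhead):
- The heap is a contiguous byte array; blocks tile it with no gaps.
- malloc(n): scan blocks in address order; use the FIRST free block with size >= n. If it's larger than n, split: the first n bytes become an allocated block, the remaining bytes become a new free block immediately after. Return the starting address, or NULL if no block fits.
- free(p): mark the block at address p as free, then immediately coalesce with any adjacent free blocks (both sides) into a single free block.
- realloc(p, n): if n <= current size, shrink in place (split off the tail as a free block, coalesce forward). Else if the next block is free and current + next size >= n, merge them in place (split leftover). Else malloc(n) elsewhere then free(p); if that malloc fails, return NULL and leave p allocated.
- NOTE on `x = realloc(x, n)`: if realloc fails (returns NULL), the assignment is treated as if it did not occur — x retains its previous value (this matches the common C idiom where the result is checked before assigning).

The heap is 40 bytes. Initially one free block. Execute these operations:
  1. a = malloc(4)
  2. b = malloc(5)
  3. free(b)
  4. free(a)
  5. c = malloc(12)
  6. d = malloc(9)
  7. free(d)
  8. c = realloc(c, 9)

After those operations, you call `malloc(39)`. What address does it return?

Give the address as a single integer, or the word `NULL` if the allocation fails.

Op 1: a = malloc(4) -> a = 0; heap: [0-3 ALLOC][4-39 FREE]
Op 2: b = malloc(5) -> b = 4; heap: [0-3 ALLOC][4-8 ALLOC][9-39 FREE]
Op 3: free(b) -> (freed b); heap: [0-3 ALLOC][4-39 FREE]
Op 4: free(a) -> (freed a); heap: [0-39 FREE]
Op 5: c = malloc(12) -> c = 0; heap: [0-11 ALLOC][12-39 FREE]
Op 6: d = malloc(9) -> d = 12; heap: [0-11 ALLOC][12-20 ALLOC][21-39 FREE]
Op 7: free(d) -> (freed d); heap: [0-11 ALLOC][12-39 FREE]
Op 8: c = realloc(c, 9) -> c = 0; heap: [0-8 ALLOC][9-39 FREE]
malloc(39): first-fit scan over [0-8 ALLOC][9-39 FREE] -> NULL

Answer: NULL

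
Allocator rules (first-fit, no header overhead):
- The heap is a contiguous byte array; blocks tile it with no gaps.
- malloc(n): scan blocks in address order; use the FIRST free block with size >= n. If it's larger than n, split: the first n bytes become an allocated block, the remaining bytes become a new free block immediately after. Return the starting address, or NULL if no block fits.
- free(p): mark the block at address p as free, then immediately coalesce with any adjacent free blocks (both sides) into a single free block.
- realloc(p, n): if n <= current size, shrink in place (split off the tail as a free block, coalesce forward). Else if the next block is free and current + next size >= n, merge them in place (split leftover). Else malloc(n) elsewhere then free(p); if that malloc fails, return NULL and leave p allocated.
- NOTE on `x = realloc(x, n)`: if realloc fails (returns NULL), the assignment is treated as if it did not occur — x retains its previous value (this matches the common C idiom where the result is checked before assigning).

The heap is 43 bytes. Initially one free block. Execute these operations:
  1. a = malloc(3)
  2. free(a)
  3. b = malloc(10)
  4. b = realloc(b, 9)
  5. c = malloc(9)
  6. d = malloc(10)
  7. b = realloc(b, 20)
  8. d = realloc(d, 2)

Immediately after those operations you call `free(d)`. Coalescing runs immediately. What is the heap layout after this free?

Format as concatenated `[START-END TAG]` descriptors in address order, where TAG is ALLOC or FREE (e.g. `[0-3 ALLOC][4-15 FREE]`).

Answer: [0-8 ALLOC][9-17 ALLOC][18-42 FREE]

Derivation:
Op 1: a = malloc(3) -> a = 0; heap: [0-2 ALLOC][3-42 FREE]
Op 2: free(a) -> (freed a); heap: [0-42 FREE]
Op 3: b = malloc(10) -> b = 0; heap: [0-9 ALLOC][10-42 FREE]
Op 4: b = realloc(b, 9) -> b = 0; heap: [0-8 ALLOC][9-42 FREE]
Op 5: c = malloc(9) -> c = 9; heap: [0-8 ALLOC][9-17 ALLOC][18-42 FREE]
Op 6: d = malloc(10) -> d = 18; heap: [0-8 ALLOC][9-17 ALLOC][18-27 ALLOC][28-42 FREE]
Op 7: b = realloc(b, 20) -> NULL (b unchanged); heap: [0-8 ALLOC][9-17 ALLOC][18-27 ALLOC][28-42 FREE]
Op 8: d = realloc(d, 2) -> d = 18; heap: [0-8 ALLOC][9-17 ALLOC][18-19 ALLOC][20-42 FREE]
free(d): d = 18 -> block [18-19 ALLOC]; mark free, coalesce with adjacent free neighbors -> [0-8 ALLOC][9-17 ALLOC][18-42 FREE]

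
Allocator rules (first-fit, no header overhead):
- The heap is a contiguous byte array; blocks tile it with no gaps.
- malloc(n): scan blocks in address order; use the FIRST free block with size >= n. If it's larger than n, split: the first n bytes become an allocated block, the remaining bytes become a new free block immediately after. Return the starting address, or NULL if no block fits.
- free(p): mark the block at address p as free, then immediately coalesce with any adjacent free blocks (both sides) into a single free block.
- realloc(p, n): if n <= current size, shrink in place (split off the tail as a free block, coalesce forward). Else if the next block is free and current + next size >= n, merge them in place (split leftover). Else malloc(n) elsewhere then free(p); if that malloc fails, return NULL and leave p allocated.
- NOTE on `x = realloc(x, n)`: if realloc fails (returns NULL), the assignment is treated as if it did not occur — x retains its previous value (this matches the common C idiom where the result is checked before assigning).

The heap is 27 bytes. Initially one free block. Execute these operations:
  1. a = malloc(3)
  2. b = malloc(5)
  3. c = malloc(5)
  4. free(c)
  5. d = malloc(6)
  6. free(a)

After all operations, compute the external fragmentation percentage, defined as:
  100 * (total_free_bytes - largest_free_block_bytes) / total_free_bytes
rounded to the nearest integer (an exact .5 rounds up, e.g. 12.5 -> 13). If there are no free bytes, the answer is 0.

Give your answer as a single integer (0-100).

Answer: 19

Derivation:
Op 1: a = malloc(3) -> a = 0; heap: [0-2 ALLOC][3-26 FREE]
Op 2: b = malloc(5) -> b = 3; heap: [0-2 ALLOC][3-7 ALLOC][8-26 FREE]
Op 3: c = malloc(5) -> c = 8; heap: [0-2 ALLOC][3-7 ALLOC][8-12 ALLOC][13-26 FREE]
Op 4: free(c) -> (freed c); heap: [0-2 ALLOC][3-7 ALLOC][8-26 FREE]
Op 5: d = malloc(6) -> d = 8; heap: [0-2 ALLOC][3-7 ALLOC][8-13 ALLOC][14-26 FREE]
Op 6: free(a) -> (freed a); heap: [0-2 FREE][3-7 ALLOC][8-13 ALLOC][14-26 FREE]
Free blocks: [3 13] total_free=16 largest=13 -> 100*(16-13)/16 = 300/16 = 18.75 -> rounds to 19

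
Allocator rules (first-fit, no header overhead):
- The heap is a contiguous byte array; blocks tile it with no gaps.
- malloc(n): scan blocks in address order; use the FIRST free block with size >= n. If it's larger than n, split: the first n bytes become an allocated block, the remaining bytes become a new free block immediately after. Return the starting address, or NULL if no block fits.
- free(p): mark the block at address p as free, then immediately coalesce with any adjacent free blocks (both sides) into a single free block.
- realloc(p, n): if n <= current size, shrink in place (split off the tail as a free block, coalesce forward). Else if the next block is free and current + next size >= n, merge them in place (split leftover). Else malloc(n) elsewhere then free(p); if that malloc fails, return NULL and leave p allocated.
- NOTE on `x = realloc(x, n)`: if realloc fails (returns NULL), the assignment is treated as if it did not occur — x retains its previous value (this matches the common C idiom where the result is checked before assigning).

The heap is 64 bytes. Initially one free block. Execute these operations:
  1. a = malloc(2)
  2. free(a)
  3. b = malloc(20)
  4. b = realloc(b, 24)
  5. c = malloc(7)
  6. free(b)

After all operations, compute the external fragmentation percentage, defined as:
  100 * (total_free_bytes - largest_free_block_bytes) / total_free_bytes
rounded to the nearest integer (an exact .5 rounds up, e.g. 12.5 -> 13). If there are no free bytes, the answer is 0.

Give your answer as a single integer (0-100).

Op 1: a = malloc(2) -> a = 0; heap: [0-1 ALLOC][2-63 FREE]
Op 2: free(a) -> (freed a); heap: [0-63 FREE]
Op 3: b = malloc(20) -> b = 0; heap: [0-19 ALLOC][20-63 FREE]
Op 4: b = realloc(b, 24) -> b = 0; heap: [0-23 ALLOC][24-63 FREE]
Op 5: c = malloc(7) -> c = 24; heap: [0-23 ALLOC][24-30 ALLOC][31-63 FREE]
Op 6: free(b) -> (freed b); heap: [0-23 FREE][24-30 ALLOC][31-63 FREE]
Free blocks: [24 33] total_free=57 largest=33 -> 100*(57-33)/57 = 2400/57 ≈ 42.105 -> rounds to 42

Answer: 42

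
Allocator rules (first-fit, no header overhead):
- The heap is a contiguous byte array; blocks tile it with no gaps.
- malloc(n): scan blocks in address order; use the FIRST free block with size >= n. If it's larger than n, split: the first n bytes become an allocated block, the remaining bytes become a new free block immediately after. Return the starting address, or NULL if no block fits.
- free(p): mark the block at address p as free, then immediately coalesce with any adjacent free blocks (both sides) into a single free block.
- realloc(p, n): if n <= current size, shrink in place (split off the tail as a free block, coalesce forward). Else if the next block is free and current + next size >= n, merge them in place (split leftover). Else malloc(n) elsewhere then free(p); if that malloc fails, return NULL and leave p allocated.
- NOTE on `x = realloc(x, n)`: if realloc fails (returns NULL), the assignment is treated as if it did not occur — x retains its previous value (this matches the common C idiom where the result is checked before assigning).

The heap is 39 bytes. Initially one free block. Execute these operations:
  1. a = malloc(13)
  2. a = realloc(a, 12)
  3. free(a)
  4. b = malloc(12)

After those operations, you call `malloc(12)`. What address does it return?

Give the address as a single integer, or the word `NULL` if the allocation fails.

Op 1: a = malloc(13) -> a = 0; heap: [0-12 ALLOC][13-38 FREE]
Op 2: a = realloc(a, 12) -> a = 0; heap: [0-11 ALLOC][12-38 FREE]
Op 3: free(a) -> (freed a); heap: [0-38 FREE]
Op 4: b = malloc(12) -> b = 0; heap: [0-11 ALLOC][12-38 FREE]
malloc(12): first-fit scan over [0-11 ALLOC][12-38 FREE] -> 12

Answer: 12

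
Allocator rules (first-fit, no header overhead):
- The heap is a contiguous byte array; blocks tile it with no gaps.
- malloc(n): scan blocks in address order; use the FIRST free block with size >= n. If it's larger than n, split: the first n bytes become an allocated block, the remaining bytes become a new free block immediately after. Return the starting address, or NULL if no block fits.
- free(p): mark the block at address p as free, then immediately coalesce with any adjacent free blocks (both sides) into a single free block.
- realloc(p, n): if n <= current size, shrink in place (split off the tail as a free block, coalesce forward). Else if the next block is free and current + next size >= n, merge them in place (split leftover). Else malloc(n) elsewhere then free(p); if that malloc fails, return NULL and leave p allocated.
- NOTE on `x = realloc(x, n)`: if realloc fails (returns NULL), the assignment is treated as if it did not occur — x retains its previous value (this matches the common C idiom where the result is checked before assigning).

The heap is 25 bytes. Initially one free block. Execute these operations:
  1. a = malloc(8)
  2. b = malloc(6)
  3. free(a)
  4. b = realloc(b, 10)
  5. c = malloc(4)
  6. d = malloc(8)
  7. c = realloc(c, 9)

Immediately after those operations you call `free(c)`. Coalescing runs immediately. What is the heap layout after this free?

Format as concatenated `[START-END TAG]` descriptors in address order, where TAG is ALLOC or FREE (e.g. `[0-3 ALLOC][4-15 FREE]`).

Op 1: a = malloc(8) -> a = 0; heap: [0-7 ALLOC][8-24 FREE]
Op 2: b = malloc(6) -> b = 8; heap: [0-7 ALLOC][8-13 ALLOC][14-24 FREE]
Op 3: free(a) -> (freed a); heap: [0-7 FREE][8-13 ALLOC][14-24 FREE]
Op 4: b = realloc(b, 10) -> b = 8; heap: [0-7 FREE][8-17 ALLOC][18-24 FREE]
Op 5: c = malloc(4) -> c = 0; heap: [0-3 ALLOC][4-7 FREE][8-17 ALLOC][18-24 FREE]
Op 6: d = malloc(8) -> d = NULL; heap: [0-3 ALLOC][4-7 FREE][8-17 ALLOC][18-24 FREE]
Op 7: c = realloc(c, 9) -> NULL (c unchanged); heap: [0-3 ALLOC][4-7 FREE][8-17 ALLOC][18-24 FREE]
free(c): c = 0 -> block [0-3 ALLOC]; mark free, coalesce with adjacent free neighbors -> [0-7 FREE][8-17 ALLOC][18-24 FREE]

Answer: [0-7 FREE][8-17 ALLOC][18-24 FREE]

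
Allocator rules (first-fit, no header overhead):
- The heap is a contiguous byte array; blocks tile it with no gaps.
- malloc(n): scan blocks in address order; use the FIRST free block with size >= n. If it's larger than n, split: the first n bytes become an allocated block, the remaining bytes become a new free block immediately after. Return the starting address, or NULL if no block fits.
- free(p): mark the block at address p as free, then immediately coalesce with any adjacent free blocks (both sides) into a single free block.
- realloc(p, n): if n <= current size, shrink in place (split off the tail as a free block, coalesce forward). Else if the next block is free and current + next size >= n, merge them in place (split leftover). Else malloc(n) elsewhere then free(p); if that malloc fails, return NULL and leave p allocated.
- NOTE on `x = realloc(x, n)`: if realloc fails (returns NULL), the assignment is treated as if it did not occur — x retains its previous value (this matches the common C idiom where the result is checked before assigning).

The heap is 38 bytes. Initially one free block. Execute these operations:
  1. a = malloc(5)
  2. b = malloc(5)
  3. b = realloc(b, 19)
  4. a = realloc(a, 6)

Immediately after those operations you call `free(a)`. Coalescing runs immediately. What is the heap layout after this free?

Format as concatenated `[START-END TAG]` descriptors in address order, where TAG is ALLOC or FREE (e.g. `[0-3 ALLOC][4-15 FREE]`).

Answer: [0-4 FREE][5-23 ALLOC][24-37 FREE]

Derivation:
Op 1: a = malloc(5) -> a = 0; heap: [0-4 ALLOC][5-37 FREE]
Op 2: b = malloc(5) -> b = 5; heap: [0-4 ALLOC][5-9 ALLOC][10-37 FREE]
Op 3: b = realloc(b, 19) -> b = 5; heap: [0-4 ALLOC][5-23 ALLOC][24-37 FREE]
Op 4: a = realloc(a, 6) -> a = 24; heap: [0-4 FREE][5-23 ALLOC][24-29 ALLOC][30-37 FREE]
free(a): a = 24 -> block [24-29 ALLOC]; mark free, coalesce with adjacent free neighbors -> [0-4 FREE][5-23 ALLOC][24-37 FREE]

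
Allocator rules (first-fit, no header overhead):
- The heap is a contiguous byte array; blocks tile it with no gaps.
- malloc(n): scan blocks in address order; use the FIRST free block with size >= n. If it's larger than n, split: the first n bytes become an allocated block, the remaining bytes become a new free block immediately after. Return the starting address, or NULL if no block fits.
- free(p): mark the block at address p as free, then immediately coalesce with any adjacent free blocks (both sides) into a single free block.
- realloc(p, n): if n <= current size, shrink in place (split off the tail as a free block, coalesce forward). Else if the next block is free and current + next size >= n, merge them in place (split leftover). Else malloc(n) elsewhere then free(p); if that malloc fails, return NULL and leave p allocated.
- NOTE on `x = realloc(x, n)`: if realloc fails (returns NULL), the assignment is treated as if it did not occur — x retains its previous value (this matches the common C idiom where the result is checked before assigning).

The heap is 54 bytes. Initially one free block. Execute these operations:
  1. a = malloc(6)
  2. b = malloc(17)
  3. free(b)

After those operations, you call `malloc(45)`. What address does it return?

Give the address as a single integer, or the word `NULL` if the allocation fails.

Answer: 6

Derivation:
Op 1: a = malloc(6) -> a = 0; heap: [0-5 ALLOC][6-53 FREE]
Op 2: b = malloc(17) -> b = 6; heap: [0-5 ALLOC][6-22 ALLOC][23-53 FREE]
Op 3: free(b) -> (freed b); heap: [0-5 ALLOC][6-53 FREE]
malloc(45): first-fit scan over [0-5 ALLOC][6-53 FREE] -> 6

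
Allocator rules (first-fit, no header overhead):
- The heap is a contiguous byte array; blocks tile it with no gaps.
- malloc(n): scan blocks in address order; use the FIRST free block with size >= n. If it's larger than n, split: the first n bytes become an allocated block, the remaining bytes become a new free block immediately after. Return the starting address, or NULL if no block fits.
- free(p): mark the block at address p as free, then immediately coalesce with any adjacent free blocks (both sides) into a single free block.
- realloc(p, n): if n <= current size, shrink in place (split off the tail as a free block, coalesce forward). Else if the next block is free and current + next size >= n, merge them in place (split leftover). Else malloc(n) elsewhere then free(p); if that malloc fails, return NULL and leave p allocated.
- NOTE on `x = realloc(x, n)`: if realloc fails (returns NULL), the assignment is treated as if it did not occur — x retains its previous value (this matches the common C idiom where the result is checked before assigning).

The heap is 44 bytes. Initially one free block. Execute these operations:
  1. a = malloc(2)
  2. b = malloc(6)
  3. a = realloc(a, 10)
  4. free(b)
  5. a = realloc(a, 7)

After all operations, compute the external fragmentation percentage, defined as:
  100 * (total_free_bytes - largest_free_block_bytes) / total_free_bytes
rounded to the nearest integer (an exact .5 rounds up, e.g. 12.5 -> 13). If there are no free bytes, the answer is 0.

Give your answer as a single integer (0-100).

Answer: 22

Derivation:
Op 1: a = malloc(2) -> a = 0; heap: [0-1 ALLOC][2-43 FREE]
Op 2: b = malloc(6) -> b = 2; heap: [0-1 ALLOC][2-7 ALLOC][8-43 FREE]
Op 3: a = realloc(a, 10) -> a = 8; heap: [0-1 FREE][2-7 ALLOC][8-17 ALLOC][18-43 FREE]
Op 4: free(b) -> (freed b); heap: [0-7 FREE][8-17 ALLOC][18-43 FREE]
Op 5: a = realloc(a, 7) -> a = 8; heap: [0-7 FREE][8-14 ALLOC][15-43 FREE]
Free blocks: [8 29] total_free=37 largest=29 -> 100*(37-29)/37 = 800/37 ≈ 21.622 -> rounds to 22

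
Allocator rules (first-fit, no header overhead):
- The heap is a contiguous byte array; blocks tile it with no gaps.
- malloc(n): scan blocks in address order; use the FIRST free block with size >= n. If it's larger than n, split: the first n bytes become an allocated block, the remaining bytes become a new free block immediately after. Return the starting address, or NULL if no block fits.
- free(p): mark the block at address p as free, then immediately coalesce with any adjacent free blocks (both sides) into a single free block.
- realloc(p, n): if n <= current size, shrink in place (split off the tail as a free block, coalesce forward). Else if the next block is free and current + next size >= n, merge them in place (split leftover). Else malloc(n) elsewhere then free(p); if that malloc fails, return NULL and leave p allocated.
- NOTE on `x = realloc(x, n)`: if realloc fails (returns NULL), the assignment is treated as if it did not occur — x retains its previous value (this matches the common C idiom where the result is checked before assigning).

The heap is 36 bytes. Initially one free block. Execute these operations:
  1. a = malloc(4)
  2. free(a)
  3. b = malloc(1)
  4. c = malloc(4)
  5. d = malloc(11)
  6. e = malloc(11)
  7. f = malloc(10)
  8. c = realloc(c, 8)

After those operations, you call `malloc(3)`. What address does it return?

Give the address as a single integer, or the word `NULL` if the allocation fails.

Answer: 1

Derivation:
Op 1: a = malloc(4) -> a = 0; heap: [0-3 ALLOC][4-35 FREE]
Op 2: free(a) -> (freed a); heap: [0-35 FREE]
Op 3: b = malloc(1) -> b = 0; heap: [0-0 ALLOC][1-35 FREE]
Op 4: c = malloc(4) -> c = 1; heap: [0-0 ALLOC][1-4 ALLOC][5-35 FREE]
Op 5: d = malloc(11) -> d = 5; heap: [0-0 ALLOC][1-4 ALLOC][5-15 ALLOC][16-35 FREE]
Op 6: e = malloc(11) -> e = 16; heap: [0-0 ALLOC][1-4 ALLOC][5-15 ALLOC][16-26 ALLOC][27-35 FREE]
Op 7: f = malloc(10) -> f = NULL; heap: [0-0 ALLOC][1-4 ALLOC][5-15 ALLOC][16-26 ALLOC][27-35 FREE]
Op 8: c = realloc(c, 8) -> c = 27; heap: [0-0 ALLOC][1-4 FREE][5-15 ALLOC][16-26 ALLOC][27-34 ALLOC][35-35 FREE]
malloc(3): first-fit scan over [0-0 ALLOC][1-4 FREE][5-15 ALLOC][16-26 ALLOC][27-34 ALLOC][35-35 FREE] -> 1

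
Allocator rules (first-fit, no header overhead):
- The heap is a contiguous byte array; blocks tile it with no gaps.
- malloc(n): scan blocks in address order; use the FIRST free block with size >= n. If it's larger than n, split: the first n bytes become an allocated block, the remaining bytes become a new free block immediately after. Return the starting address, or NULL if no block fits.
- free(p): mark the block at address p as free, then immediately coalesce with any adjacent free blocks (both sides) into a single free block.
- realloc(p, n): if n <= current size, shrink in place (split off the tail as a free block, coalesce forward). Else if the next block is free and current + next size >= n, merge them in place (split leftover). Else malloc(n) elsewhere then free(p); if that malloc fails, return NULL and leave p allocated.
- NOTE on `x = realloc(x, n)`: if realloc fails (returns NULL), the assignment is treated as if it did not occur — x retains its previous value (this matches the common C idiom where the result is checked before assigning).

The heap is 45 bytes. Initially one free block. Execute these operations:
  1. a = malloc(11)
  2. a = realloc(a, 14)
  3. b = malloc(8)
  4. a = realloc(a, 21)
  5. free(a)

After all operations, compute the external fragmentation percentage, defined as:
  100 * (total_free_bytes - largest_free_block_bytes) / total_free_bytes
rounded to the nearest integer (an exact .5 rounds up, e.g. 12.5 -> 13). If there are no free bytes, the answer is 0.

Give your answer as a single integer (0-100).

Answer: 38

Derivation:
Op 1: a = malloc(11) -> a = 0; heap: [0-10 ALLOC][11-44 FREE]
Op 2: a = realloc(a, 14) -> a = 0; heap: [0-13 ALLOC][14-44 FREE]
Op 3: b = malloc(8) -> b = 14; heap: [0-13 ALLOC][14-21 ALLOC][22-44 FREE]
Op 4: a = realloc(a, 21) -> a = 22; heap: [0-13 FREE][14-21 ALLOC][22-42 ALLOC][43-44 FREE]
Op 5: free(a) -> (freed a); heap: [0-13 FREE][14-21 ALLOC][22-44 FREE]
Free blocks: [14 23] total_free=37 largest=23 -> 100*(37-23)/37 = 1400/37 ≈ 37.838 -> rounds to 38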